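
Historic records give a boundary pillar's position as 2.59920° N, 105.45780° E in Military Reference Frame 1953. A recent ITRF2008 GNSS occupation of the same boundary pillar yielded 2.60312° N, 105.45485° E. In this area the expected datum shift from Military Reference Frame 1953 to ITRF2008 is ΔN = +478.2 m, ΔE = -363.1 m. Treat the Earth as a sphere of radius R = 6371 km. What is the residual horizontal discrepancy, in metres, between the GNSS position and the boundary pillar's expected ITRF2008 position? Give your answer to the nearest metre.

Observed coordinate differences: Δφ = +0.00392°, Δλ = -0.00295°.
Converting to metres (1° lat = 111195 m, cos φ = 0.998971): observed ΔN = 435.9 m, observed ΔE = -327.7 m.
Subtracting the expected shift leaves a residual of 435.9 − (478.2) = -42.3 m north and -327.7 − (-363.1) = 35.4 m east.
Residual distance = √((-42.3)² + 35.4²) = 55.2 m.

55 m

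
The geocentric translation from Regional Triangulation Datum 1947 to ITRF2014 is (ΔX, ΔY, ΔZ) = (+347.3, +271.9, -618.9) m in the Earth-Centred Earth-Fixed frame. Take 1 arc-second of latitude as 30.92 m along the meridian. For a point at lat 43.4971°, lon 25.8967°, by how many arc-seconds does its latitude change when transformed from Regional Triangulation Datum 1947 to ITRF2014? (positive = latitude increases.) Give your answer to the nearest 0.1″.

sin φ = 0.688318, cos φ = 0.725409, sin λ = 0.436750, cos λ = 0.899583.
North component: ΔN = −sin φ cos λ·ΔX − sin φ sin λ·ΔY + cos φ·ΔZ = −(0.688318)(0.899583)(347.3) − (0.688318)(0.436750)(271.9) + (0.725409)(-618.9) = -745.74 m.
1° of latitude spans 3600 × 30.92 = 111312 m, so Δφ = -745.74 / 111312 × 3600 = -24.118″.

Δφ = -24.1″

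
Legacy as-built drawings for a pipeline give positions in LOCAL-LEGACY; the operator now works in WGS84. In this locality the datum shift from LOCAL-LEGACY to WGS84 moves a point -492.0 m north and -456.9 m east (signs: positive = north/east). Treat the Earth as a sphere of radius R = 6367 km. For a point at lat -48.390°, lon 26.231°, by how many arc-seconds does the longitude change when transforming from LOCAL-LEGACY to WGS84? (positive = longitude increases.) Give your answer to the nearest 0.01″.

Δλ = -22.29″

At latitude -48.390°, cos φ = 0.664057.
One radian of longitude at latitude φ spans R cos φ, so Δλ = ΔE / (R cos φ) = -456.9 / (6367000 × 0.664057) = -1.0806e-04 rad = -22.290″.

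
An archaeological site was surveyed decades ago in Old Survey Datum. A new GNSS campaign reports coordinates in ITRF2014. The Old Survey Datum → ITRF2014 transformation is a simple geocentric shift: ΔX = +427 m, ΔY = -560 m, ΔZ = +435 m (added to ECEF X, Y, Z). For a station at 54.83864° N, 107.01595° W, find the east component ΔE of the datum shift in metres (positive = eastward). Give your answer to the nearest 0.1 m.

ΔE = 572.2 m

The local east axis at (φ, λ) is (−sin λ, cos λ, 0), so ΔE = −sin(-107.01595°)·427 + cos(-107.01595°)·(-560) = 572.18 m.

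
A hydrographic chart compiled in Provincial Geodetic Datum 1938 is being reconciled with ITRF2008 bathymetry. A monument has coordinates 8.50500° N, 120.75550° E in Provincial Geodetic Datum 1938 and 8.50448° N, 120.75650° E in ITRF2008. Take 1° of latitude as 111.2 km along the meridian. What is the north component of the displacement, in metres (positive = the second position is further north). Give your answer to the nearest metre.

ΔN = -58 m

Δφ = 8.50448° − 8.50500° = -0.00052°; Δλ = 120.75650° − 120.75550° = +0.00100°.
ΔN = Δφ × 111200 = -57.8 m; ΔE = Δλ × 111200 × cos(8.50500°) = +0.00100 × 111200 × 0.989003 = 110.0 m.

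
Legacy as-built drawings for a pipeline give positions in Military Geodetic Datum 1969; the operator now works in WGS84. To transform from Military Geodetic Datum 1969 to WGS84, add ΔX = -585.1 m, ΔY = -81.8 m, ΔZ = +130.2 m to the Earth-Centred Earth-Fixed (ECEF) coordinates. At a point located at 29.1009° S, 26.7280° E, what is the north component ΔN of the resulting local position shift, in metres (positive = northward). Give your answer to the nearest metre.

ΔN = -158 m

At φ = -29.1009°, λ = 26.7280°: sin φ = -0.486349, cos φ = 0.873765, sin λ = 0.449756, cos λ = 0.893152.
ΔN = −sin φ cos λ·ΔX − sin φ sin λ·ΔY + cos φ·ΔZ = −(-0.486349)(0.893152)(-585.1) − (-0.486349)(0.449756)(-81.8) + (0.873765)(130.2) = -158.29 m.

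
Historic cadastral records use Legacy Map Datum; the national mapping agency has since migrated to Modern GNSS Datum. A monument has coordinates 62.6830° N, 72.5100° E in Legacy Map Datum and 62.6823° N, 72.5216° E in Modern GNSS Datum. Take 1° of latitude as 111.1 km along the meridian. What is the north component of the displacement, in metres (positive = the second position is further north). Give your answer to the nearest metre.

Δφ = 62.6823° − 62.6830° = -0.0007°; Δλ = 72.5216° − 72.5100° = +0.0116°.
ΔN = Δφ × 111100 = -77.8 m; ΔE = Δλ × 111100 × cos(62.6830°) = +0.0116 × 111100 × 0.458913 = 591.4 m.

ΔN = -78 m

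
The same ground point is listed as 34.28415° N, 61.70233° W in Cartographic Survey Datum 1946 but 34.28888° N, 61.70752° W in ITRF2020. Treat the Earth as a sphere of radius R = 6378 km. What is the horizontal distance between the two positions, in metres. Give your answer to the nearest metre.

Δφ = 34.28888° − 34.28415° = +0.00473°; Δλ = -61.70752° − -61.70233° = -0.00519°.
1° along a meridian = πR/180 = 111317 m.
ΔN = Δφ × 111317 = 526.5 m; ΔE = Δλ × 111317 × cos(34.28415°) = -0.00519 × 111317 × 0.826254 = -477.4 m.
Distance = √(ΔE² + ΔN²) = √((-477.4)² + 526.5²) = 710.7 m.

711 m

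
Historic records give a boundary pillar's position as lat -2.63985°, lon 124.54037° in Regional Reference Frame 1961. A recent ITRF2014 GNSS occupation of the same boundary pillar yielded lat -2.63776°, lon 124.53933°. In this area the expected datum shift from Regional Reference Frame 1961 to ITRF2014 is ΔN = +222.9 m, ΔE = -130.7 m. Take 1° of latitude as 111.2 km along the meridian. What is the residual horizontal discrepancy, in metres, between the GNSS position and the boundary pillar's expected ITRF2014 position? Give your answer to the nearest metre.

18 m

Observed coordinate differences: Δφ = +0.00209°, Δλ = -0.00104°.
Converting to metres (1° lat = 111200 m, cos φ = 0.998939): observed ΔN = 232.4 m, observed ΔE = -115.5 m.
Subtracting the expected shift leaves a residual of 232.4 − (222.9) = 9.5 m north and -115.5 − (-130.7) = 15.2 m east.
Residual distance = √(9.5² + 15.2²) = 17.9 m.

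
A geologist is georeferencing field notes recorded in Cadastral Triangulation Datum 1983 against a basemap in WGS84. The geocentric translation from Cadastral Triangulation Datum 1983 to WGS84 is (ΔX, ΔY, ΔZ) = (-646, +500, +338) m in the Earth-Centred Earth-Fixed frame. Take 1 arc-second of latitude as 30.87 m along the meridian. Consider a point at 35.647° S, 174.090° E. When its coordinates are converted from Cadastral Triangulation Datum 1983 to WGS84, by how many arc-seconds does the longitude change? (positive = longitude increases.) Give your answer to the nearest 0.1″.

Δλ = -17.2″

sin φ = -0.582790, cos φ = 0.812623, sin λ = 0.102966, cos λ = -0.994685.
East component: ΔE = −sin λ·ΔX + cos λ·ΔY = −(0.102966)(-646) + (-0.994685)(500) = -430.83 m.
1° of latitude spans 3600 × 30.87 = 111132 m; at latitude φ, 1° of longitude spans that × cos φ = 90308.4 m, so Δλ = -430.83 / 90308.4 × 3600 = -17.174″.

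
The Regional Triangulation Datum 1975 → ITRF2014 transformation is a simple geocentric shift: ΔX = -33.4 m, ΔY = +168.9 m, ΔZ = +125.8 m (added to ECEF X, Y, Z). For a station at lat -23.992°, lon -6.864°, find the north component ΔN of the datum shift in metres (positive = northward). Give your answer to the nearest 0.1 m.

The local north axis is (−sin φ cos λ, −sin φ sin λ, cos φ), giving ΔN = -13.483 − 8.208 + 114.931 = 93.24 m.

ΔN = 93.2 m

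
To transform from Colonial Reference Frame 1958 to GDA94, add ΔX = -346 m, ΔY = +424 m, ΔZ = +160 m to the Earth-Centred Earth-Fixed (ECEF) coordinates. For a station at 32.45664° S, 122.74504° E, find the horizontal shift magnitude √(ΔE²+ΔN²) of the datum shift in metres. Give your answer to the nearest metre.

The local east axis at (φ, λ) is (−sin λ, cos λ, 0), so ΔE = −sin(122.74504°)·(-346) + cos(122.74504°)·424 = 61.67 m.
The local north axis is (−sin φ cos λ, −sin φ sin λ, cos φ), giving ΔN = 100.437 + 191.384 + 135.008 = 426.83 m.
Horizontal magnitude = √(ΔE² + ΔN²) = √(61.67² + 426.83²) = 431.26 m.

431 m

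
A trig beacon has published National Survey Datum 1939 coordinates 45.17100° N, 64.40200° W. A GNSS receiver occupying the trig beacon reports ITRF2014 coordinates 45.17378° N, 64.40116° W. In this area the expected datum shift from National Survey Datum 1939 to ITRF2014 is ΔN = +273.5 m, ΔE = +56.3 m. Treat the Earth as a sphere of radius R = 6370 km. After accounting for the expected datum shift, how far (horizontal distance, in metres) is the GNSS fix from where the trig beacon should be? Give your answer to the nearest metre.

Observed coordinate differences: Δφ = +0.00278°, Δλ = +0.00084°.
Converting to metres (1° lat = 111177 m, cos φ = 0.704993): observed ΔN = 309.1 m, observed ΔE = 65.8 m.
Subtracting the expected shift leaves a residual of 309.1 − (273.5) = 35.6 m north and 65.8 − (56.3) = 9.5 m east.
Residual distance = √(35.6² + 9.5²) = 36.8 m.

37 m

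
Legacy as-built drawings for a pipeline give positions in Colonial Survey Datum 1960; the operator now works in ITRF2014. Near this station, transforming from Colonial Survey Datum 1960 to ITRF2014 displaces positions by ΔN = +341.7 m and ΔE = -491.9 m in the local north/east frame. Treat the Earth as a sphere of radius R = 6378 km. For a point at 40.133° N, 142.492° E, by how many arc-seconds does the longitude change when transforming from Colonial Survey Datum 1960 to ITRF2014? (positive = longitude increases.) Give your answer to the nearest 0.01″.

Δλ = -20.81″

At latitude 40.133°, cos φ = 0.764550.
One radian of longitude at latitude φ spans R cos φ, so Δλ = ΔE / (R cos φ) = -491.9 / (6378000 × 0.764550) = -1.0088e-04 rad = -20.807″.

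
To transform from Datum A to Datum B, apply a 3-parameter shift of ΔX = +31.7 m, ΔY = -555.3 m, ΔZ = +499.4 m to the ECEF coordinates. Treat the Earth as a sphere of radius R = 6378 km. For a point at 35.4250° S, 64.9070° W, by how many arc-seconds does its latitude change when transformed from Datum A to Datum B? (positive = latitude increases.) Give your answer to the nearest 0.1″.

sin φ = -0.579637, cos φ = 0.814875, sin λ = -0.905621, cos λ = 0.424089.
North component: ΔN = −sin φ cos λ·ΔX − sin φ sin λ·ΔY + cos φ·ΔZ = −(-0.579637)(0.424089)(31.7) − (-0.579637)(-0.905621)(-555.3) + (0.814875)(499.4) = 706.24 m.
1° of latitude spans πR/180 = 111317 m, so Δφ = 706.24 / 111317 × 3600 = 22.840″.

Δφ = 22.8″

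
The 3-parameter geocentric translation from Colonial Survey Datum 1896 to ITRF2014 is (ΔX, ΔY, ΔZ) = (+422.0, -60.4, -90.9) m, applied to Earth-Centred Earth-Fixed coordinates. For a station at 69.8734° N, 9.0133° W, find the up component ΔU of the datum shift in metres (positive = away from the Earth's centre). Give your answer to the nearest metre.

ΔU = 61 m

At φ = 69.8734°, λ = -9.0133°: sin φ = 0.938935, cos φ = 0.344096, sin λ = -0.156664, cos λ = 0.987652.
ΔU = cos φ cos λ·ΔX + cos φ sin λ·ΔY + sin φ·ΔZ = (0.344096)(0.987652)(422.0) + (0.344096)(-0.156664)(-60.4) + (0.938935)(-90.9) = 61.32 m.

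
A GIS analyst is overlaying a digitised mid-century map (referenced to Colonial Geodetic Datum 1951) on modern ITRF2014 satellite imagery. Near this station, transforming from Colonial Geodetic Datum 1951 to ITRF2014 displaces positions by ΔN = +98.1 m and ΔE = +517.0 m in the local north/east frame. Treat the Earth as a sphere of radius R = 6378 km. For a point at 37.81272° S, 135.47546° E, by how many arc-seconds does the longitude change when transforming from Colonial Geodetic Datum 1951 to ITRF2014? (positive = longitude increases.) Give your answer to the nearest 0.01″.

Δλ = 21.16″

At latitude -37.81272°, cos φ = 0.790019.
One radian of longitude at latitude φ spans R cos φ, so Δλ = ΔE / (R cos φ) = 517.0 / (6378000 × 0.790019) = 1.0261e-04 rad = 21.164″.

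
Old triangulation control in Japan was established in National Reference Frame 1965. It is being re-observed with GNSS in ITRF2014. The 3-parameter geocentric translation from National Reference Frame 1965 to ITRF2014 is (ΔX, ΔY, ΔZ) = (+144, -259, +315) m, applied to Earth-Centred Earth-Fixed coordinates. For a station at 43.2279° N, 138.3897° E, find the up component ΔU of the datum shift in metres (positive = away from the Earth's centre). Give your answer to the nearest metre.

ΔU = 12 m

At φ = 43.2279°, λ = 138.3897°: sin φ = 0.684902, cos φ = 0.728635, sin λ = 0.664061, cos λ = -0.747679.
ΔU = cos φ cos λ·ΔX + cos φ sin λ·ΔY + sin φ·ΔZ = (0.728635)(-0.747679)(144) + (0.728635)(0.664061)(-259) + (0.684902)(315) = 11.98 m.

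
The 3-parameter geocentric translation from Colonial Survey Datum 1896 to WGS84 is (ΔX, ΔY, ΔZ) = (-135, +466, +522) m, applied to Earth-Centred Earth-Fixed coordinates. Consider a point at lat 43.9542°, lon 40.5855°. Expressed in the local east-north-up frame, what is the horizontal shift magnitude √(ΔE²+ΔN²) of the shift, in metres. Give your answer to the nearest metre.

501 m

At φ = 43.9542°, λ = 40.5855°: sin φ = 0.694083, cos φ = 0.719895, sin λ = 0.650582, cos λ = 0.759436.
ΔE = −sin λ·ΔX + cos λ·ΔY = −(0.650582)·(-135) + (0.759436)·(466) = 441.73 m.
ΔN = −sin φ cos λ·ΔX − sin φ sin λ·ΔY + cos φ·ΔZ = −(0.694083)(0.759436)(-135) − (0.694083)(0.650582)(466) + (0.719895)(522) = 236.52 m.
Horizontal magnitude = √(ΔE² + ΔN²) = √(441.73² + 236.52²) = 501.06 m.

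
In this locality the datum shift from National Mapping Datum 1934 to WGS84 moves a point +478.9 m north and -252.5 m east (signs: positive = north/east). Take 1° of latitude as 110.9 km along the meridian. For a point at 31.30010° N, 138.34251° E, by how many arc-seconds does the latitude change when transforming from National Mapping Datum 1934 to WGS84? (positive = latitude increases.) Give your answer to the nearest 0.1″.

1° of latitude = 110.9 km, so Δφ = 478.9 / 110900 = 0.0043183° = 15.546″.

Δφ = 15.5″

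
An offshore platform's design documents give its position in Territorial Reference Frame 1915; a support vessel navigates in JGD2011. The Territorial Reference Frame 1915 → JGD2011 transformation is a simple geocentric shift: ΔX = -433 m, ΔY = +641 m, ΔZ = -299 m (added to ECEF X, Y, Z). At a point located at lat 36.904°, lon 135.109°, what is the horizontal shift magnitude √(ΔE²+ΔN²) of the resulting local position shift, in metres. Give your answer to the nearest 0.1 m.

710.6 m

The local east axis at (φ, λ) is (−sin λ, cos λ, 0), so ΔE = −sin(135.109°)·(-433) + cos(135.109°)·641 = -148.52 m.
The local north axis is (−sin φ cos λ, −sin φ sin λ, cos φ), giving ΔN = -184.202 − 271.651 − 239.093 = -694.95 m.
Horizontal magnitude = √(ΔE² + ΔN²) = √((-148.52)² + (-694.95)²) = 710.64 m.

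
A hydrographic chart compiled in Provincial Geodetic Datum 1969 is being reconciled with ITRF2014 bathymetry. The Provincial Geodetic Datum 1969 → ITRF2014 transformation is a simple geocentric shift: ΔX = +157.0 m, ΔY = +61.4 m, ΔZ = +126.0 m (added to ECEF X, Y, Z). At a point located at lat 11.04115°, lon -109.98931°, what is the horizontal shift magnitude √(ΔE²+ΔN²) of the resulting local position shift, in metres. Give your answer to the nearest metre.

The local east axis at (φ, λ) is (−sin λ, cos λ, 0), so ΔE = −sin(-109.98931°)·157.0 + cos(-109.98931°)·61.4 = 126.55 m.
The local north axis is (−sin φ cos λ, −sin φ sin λ, cos φ), giving ΔN = 10.278 + 11.051 + 123.668 = 145.00 m.
Horizontal magnitude = √(ΔE² + ΔN²) = √(126.55² + 145.00²) = 192.46 m.

192 m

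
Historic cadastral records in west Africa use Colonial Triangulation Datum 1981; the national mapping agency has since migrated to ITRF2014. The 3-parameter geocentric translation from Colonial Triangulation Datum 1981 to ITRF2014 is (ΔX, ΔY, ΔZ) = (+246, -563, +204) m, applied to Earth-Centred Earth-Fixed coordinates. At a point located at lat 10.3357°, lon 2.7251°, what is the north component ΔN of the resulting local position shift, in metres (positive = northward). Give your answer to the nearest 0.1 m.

The local north axis is (−sin φ cos λ, −sin φ sin λ, cos φ), giving ΔN = -44.086 + 4.802 + 200.690 = 161.41 m.

ΔN = 161.4 m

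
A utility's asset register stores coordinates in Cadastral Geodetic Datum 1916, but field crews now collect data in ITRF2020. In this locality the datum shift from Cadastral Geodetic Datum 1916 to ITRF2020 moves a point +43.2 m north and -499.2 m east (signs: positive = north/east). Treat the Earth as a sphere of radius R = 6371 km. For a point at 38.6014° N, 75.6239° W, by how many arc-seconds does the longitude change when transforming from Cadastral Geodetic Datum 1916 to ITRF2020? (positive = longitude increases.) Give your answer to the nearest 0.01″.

At latitude 38.6014°, cos φ = 0.781505.
One radian of longitude at latitude φ spans R cos φ, so Δλ = ΔE / (R cos φ) = -499.2 / (6371000 × 0.781505) = -1.0026e-04 rad = -20.680″.

Δλ = -20.68″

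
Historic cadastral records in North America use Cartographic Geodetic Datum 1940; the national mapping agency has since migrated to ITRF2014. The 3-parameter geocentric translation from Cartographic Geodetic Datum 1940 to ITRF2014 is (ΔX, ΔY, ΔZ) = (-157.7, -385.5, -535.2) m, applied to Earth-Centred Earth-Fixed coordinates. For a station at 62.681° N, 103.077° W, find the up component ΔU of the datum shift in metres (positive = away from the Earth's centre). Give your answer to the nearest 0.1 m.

The local up (radial) axis is (cos φ cos λ, cos φ sin λ, sin φ), giving ΔU = 16.376 + 172.335 − 475.507 = -286.80 m.

ΔU = -286.8 m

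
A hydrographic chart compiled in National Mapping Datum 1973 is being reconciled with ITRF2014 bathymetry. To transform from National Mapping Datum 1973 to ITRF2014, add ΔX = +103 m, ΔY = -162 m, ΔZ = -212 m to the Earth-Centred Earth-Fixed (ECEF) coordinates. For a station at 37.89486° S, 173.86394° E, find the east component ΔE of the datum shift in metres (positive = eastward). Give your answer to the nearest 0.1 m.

At φ = -37.89486°, λ = 173.86394°: sin φ = -0.614214, cos φ = 0.789139, sin λ = 0.106890, cos λ = -0.994271.
ΔE = −sin λ·ΔX + cos λ·ΔY = −(0.106890)·(103) + (-0.994271)·(-162) = 150.06 m.

ΔE = 150.1 m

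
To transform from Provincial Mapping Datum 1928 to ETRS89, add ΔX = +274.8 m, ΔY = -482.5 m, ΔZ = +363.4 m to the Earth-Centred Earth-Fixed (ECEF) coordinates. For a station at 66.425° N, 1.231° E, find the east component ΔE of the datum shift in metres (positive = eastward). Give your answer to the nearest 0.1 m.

At φ = 66.425°, λ = 1.231°: sin φ = 0.916537, cos φ = 0.399949, sin λ = 0.021483, cos λ = 0.999769.
ΔE = −sin λ·ΔX + cos λ·ΔY = −(0.021483)·(274.8) + (0.999769)·(-482.5) = -488.29 m.

ΔE = -488.3 m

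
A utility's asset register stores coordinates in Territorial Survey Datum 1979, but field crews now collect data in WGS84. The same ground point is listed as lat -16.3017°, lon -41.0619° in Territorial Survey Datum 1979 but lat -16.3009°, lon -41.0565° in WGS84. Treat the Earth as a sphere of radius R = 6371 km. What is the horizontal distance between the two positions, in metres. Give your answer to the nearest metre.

Δφ = -16.3009° − -16.3017° = +0.0008°; Δλ = -41.0565° − -41.0619° = +0.0054°.
1° along a meridian = πR/180 = 111195 m.
ΔN = Δφ × 111195 = 89.0 m; ΔE = Δλ × 111195 × cos(-16.3017°) = +0.0054 × 111195 × 0.959797 = 576.3 m.
Distance = √(ΔE² + ΔN²) = √(576.3² + 89.0²) = 583.1 m.

583 m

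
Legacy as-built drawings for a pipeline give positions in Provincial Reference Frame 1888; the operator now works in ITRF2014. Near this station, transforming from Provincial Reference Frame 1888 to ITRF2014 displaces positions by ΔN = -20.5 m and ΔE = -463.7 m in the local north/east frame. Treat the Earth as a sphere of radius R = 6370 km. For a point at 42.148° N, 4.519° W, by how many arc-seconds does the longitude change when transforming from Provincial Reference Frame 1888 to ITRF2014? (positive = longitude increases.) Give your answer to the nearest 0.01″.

At latitude 42.148°, cos φ = 0.741414.
One radian of longitude at latitude φ spans R cos φ, so Δλ = ΔE / (R cos φ) = -463.7 / (6370000 × 0.741414) = -9.8183e-05 rad = -20.252″.

Δλ = -20.25″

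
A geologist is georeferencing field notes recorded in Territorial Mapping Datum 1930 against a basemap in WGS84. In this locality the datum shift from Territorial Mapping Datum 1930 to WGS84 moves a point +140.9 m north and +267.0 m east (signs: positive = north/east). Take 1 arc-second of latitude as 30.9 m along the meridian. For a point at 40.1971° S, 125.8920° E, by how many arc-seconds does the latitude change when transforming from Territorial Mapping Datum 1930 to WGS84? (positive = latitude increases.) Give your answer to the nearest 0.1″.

Δφ = 4.6″

1″ of latitude = 30.90 m, so Δφ = 140.9 / 30.90 = 4.560″.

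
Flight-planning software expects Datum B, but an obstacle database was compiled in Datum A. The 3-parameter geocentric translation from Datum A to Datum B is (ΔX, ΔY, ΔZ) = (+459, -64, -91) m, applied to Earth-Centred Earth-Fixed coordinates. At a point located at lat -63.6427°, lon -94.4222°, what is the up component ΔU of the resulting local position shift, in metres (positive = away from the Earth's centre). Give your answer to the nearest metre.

ΔU = 94 m

At φ = -63.6427°, λ = -94.4222°: sin φ = -0.896043, cos φ = 0.443968, sin λ = -0.997023, cos λ = -0.077105.
ΔU = cos φ cos λ·ΔX + cos φ sin λ·ΔY + sin φ·ΔZ = (0.443968)(-0.077105)(459) + (0.443968)(-0.997023)(-64) + (-0.896043)(-91) = 94.16 m.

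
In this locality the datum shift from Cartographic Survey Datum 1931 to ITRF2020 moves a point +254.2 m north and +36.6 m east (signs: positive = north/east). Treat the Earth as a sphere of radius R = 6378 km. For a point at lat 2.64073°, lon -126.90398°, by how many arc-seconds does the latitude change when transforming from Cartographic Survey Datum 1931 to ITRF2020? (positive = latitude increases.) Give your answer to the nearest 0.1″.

Δφ = 8.2″

On a sphere of radius R, 1 rad of latitude = R, so Δφ = ΔN / R = 254.2 / 6378000 = 3.9856e-05 rad = 8.221″.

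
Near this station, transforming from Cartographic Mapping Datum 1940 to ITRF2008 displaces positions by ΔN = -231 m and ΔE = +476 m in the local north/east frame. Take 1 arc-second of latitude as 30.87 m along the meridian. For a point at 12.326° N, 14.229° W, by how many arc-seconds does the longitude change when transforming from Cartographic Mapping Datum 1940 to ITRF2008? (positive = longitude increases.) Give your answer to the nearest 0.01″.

Δλ = 15.78″

At latitude 12.326°, cos φ = 0.976949.
1″ of longitude at this latitude = 30.87 × cos φ = 30.1584 m, so Δλ = 476.0 / 30.1584 = 15.783″.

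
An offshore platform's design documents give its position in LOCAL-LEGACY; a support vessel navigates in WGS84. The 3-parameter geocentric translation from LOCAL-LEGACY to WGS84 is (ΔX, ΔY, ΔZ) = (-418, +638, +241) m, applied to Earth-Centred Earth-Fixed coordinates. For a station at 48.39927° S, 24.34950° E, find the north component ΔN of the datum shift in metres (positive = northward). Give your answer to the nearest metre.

At φ = -48.39927°, λ = 24.34950°: sin φ = -0.747790, cos φ = 0.663936, sin λ = 0.412302, cos λ = 0.911047.
ΔN = −sin φ cos λ·ΔX − sin φ sin λ·ΔY + cos φ·ΔZ = −(-0.747790)(0.911047)(-418) − (-0.747790)(0.412302)(638) + (0.663936)(241) = 71.94 m.

ΔN = 72 m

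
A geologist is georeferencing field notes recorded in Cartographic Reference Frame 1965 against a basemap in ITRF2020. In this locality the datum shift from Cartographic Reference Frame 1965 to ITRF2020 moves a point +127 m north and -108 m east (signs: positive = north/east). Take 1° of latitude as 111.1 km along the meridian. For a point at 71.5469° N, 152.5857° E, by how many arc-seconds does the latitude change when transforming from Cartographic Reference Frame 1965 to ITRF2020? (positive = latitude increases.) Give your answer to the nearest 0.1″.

Δφ = 4.1″

1° of latitude = 111.1 km, so Δφ = 127.0 / 111100 = 0.0011431° = 4.115″.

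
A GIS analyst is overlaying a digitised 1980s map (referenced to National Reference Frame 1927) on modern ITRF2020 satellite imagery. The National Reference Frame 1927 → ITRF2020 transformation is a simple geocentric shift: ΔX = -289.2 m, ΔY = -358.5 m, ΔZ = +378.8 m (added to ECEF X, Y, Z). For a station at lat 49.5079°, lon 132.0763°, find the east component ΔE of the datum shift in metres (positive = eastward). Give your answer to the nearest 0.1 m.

ΔE = 454.9 m

The local east axis at (φ, λ) is (−sin λ, cos λ, 0), so ΔE = −sin(132.0763°)·(-289.2) + cos(132.0763°)·(-358.5) = 454.90 m.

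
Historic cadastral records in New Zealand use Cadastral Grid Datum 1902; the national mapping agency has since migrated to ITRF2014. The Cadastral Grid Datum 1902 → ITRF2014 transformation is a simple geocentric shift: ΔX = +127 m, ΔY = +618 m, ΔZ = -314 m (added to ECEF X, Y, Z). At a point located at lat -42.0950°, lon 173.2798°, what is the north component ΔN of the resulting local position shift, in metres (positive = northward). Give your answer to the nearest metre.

ΔN = -269 m

The local north axis is (−sin φ cos λ, −sin φ sin λ, cos φ), giving ΔN = -84.551 + 48.480 − 232.999 = -269.07 m.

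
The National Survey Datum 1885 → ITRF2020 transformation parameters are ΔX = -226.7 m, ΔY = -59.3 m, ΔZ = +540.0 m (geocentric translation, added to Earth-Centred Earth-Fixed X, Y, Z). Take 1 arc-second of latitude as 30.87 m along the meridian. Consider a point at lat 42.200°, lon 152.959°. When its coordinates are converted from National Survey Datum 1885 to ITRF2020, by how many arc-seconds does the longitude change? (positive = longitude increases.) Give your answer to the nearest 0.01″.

sin φ = 0.671721, cos φ = 0.740805, sin λ = 0.454628, cos λ = -0.890681.
East component: ΔE = −sin λ·ΔX + cos λ·ΔY = −(0.454628)(-226.7) + (-0.890681)(-59.3) = 155.88 m.
1° of latitude spans 3600 × 30.87 = 111132 m; at latitude φ, 1° of longitude spans that × cos φ = 82327.1 m, so Δλ = 155.88 / 82327.1 × 3600 = 6.816″.

Δλ = 6.82″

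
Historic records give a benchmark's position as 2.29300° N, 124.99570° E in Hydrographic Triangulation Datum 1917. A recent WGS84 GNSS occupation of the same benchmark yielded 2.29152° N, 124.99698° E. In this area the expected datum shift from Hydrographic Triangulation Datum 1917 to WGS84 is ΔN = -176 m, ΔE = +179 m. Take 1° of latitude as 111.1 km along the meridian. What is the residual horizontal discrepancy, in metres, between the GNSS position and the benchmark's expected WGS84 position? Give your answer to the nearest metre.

Observed coordinate differences: Δφ = -0.00148°, Δλ = +0.00128°.
Converting to metres (1° lat = 111100 m, cos φ = 0.999199): observed ΔN = -164.4 m, observed ΔE = 142.1 m.
Subtracting the expected shift leaves a residual of -164.4 − (-176) = 11.6 m north and 142.1 − (179) = -36.9 m east.
Residual distance = √(11.6² + (-36.9)²) = 38.7 m.

39 m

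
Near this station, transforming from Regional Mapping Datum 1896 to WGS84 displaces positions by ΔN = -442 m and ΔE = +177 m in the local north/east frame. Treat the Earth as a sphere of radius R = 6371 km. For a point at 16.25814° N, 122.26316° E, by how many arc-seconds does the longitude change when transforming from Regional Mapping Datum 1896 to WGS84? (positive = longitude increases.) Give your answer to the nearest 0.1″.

At latitude 16.25814°, cos φ = 0.960010.
One radian of longitude at latitude φ spans R cos φ, so Δλ = ΔE / (R cos φ) = 177.0 / (6371000 × 0.960010) = 2.8939e-05 rad = 5.969″.

Δλ = 6.0″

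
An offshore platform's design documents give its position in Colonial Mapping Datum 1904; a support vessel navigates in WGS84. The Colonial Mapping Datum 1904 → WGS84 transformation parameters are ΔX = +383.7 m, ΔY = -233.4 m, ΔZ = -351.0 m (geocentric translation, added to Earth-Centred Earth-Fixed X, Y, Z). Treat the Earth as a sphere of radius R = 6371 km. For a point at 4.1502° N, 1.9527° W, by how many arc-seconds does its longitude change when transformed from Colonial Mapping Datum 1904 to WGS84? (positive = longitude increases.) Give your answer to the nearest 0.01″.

Δλ = -7.15″

sin φ = 0.072371, cos φ = 0.997378, sin λ = -0.034074, cos λ = 0.999419.
East component: ΔE = −sin λ·ΔX + cos λ·ΔY = −(-0.034074)(383.7) + (0.999419)(-233.4) = -220.19 m.
1° of latitude spans πR/180 = 111195 m; at latitude φ, 1° of longitude spans that × cos φ = 110903.3 m, so Δλ = -220.19 / 110903.3 × 3600 = -7.148″.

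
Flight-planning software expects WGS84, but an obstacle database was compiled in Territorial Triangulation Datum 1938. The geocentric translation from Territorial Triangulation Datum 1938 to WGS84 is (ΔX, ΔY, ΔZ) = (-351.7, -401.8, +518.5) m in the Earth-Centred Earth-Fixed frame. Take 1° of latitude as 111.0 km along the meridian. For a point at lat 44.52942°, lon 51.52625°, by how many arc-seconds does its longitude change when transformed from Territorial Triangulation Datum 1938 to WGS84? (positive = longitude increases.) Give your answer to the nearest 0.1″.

sin φ = 0.701275, cos φ = 0.712890, sin λ = 0.782893, cos λ = 0.622156.
East component: ΔE = −sin λ·ΔX + cos λ·ΔY = −(0.782893)(-351.7) + (0.622156)(-401.8) = 25.36 m.
1° of latitude spans 111000 m; at latitude φ, 1° of longitude spans that × cos φ = 79130.8 m, so Δλ = 25.36 / 79130.8 × 3600 = 1.154″.

Δλ = 1.2″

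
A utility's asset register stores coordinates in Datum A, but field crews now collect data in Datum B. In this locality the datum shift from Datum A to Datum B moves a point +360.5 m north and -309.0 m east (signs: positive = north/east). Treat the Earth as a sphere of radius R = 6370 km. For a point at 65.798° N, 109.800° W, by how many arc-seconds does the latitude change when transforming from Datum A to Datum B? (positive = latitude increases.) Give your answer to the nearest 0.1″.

Δφ = 11.7″

On a sphere of radius R, 1 rad of latitude = R, so Δφ = ΔN / R = 360.5 / 6370000 = 5.6593e-05 rad = 11.673″.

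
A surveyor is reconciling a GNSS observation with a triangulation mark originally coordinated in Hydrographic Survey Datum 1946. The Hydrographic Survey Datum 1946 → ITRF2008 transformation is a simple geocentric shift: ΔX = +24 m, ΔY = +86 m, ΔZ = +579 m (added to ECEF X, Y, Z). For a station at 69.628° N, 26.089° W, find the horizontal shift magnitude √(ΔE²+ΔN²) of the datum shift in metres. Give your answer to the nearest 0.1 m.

233.9 m

At φ = 69.628°, λ = -26.089°: sin φ = 0.937452, cos φ = 0.348114, sin λ = -0.439767, cos λ = 0.898112.
ΔE = −sin λ·ΔX + cos λ·ΔY = −(-0.439767)·(24) + (0.898112)·(86) = 87.79 m.
ΔN = −sin φ cos λ·ΔX − sin φ sin λ·ΔY + cos φ·ΔZ = −(0.937452)(0.898112)(24) − (0.937452)(-0.439767)(86) + (0.348114)(579) = 216.81 m.
Horizontal magnitude = √(ΔE² + ΔN²) = √(87.79² + 216.81²) = 233.91 m.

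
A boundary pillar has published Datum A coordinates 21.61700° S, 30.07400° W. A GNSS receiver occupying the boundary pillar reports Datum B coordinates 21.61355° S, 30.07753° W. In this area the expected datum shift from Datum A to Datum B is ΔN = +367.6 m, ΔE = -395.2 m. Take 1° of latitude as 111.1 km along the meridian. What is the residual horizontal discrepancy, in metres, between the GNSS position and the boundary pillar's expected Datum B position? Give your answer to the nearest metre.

34 m

Observed coordinate differences: Δφ = +0.00345°, Δλ = -0.00353°.
Converting to metres (1° lat = 111100 m, cos φ = 0.929667): observed ΔN = 383.3 m, observed ΔE = -364.6 m.
Subtracting the expected shift leaves a residual of 383.3 − (367.6) = 15.7 m north and -364.6 − (-395.2) = 30.6 m east.
Residual distance = √(15.7² + 30.6²) = 34.4 m.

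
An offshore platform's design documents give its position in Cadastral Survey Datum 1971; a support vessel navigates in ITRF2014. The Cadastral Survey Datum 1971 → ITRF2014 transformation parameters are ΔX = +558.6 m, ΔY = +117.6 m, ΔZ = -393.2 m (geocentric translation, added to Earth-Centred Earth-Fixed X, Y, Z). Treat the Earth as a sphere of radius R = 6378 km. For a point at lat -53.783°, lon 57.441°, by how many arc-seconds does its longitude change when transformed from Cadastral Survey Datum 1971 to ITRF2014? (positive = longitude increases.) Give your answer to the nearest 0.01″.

sin φ = -0.806785, cos φ = 0.590845, sin λ = 0.842838, cos λ = 0.538168.
East component: ΔE = −sin λ·ΔX + cos λ·ΔY = −(0.842838)(558.6) + (0.538168)(117.6) = -407.52 m.
1° of latitude spans πR/180 = 111317 m; at latitude φ, 1° of longitude spans that × cos φ = 65771.2 m, so Δλ = -407.52 / 65771.2 × 3600 = -22.306″.

Δλ = -22.31″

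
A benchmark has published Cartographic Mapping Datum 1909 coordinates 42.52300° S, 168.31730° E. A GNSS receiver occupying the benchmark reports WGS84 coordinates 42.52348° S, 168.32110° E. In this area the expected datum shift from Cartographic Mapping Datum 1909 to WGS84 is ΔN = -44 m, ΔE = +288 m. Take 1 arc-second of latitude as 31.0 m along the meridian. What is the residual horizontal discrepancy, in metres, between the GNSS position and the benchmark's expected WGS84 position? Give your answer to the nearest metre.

26 m

Observed coordinate differences: Δφ = -0.00048°, Δλ = +0.00380°.
Converting to metres (1° lat = 111600 m, cos φ = 0.737006): observed ΔN = -53.6 m, observed ΔE = 312.5 m.
Subtracting the expected shift leaves a residual of -53.6 − (-44) = -9.6 m north and 312.5 − (288) = 24.5 m east.
Residual distance = √((-9.6)² + 24.5²) = 26.3 m.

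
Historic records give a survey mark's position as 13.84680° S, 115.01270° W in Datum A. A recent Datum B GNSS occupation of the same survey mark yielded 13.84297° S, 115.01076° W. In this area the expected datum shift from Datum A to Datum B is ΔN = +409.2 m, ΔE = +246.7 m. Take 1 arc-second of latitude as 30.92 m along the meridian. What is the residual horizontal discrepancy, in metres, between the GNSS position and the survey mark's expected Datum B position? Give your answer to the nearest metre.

41 m

Observed coordinate differences: Δφ = +0.00383°, Δλ = +0.00194°.
Converting to metres (1° lat = 111312 m, cos φ = 0.970939): observed ΔN = 426.3 m, observed ΔE = 209.7 m.
Subtracting the expected shift leaves a residual of 426.3 − (409.2) = 17.1 m north and 209.7 − (246.7) = -37.0 m east.
Residual distance = √(17.1² + (-37.0)²) = 40.8 m.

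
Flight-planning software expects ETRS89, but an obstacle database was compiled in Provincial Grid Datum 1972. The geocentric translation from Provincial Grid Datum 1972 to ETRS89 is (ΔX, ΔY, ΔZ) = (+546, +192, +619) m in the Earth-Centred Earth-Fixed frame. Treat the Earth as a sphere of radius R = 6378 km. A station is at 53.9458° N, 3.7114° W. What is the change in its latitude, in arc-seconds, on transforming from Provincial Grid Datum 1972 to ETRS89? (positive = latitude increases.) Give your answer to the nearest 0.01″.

sin φ = 0.808461, cos φ = 0.588550, sin λ = -0.064731, cos λ = 0.997903.
North component: ΔN = −sin φ cos λ·ΔX − sin φ sin λ·ΔY + cos φ·ΔZ = −(0.808461)(0.997903)(546) − (0.808461)(-0.064731)(192) + (0.588550)(619) = -66.13 m.
1° of latitude spans πR/180 = 111317 m, so Δφ = -66.13 / 111317 × 3600 = -2.139″.

Δφ = -2.14″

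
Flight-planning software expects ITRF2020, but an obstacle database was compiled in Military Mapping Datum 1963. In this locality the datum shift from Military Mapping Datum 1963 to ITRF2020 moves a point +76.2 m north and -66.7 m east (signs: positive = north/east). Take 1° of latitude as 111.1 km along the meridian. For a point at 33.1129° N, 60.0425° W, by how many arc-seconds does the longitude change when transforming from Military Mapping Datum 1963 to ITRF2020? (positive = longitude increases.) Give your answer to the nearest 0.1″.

At latitude 33.1129°, cos φ = 0.837596.
1° of longitude at this latitude = 111.1 × cos φ = 93.06 km, so Δλ = -66.7 / 93056.9 = -0.0007168° = -2.580″.

Δλ = -2.6″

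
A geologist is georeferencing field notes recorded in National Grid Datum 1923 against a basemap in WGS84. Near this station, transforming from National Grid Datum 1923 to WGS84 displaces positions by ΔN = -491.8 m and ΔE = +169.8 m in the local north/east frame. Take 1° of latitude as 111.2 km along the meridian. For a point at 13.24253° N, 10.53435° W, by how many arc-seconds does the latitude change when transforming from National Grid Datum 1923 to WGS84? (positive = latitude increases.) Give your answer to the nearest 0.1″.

Δφ = -15.9″

1° of latitude = 111.2 km, so Δφ = -491.8 / 111200 = -0.0044227° = -15.922″.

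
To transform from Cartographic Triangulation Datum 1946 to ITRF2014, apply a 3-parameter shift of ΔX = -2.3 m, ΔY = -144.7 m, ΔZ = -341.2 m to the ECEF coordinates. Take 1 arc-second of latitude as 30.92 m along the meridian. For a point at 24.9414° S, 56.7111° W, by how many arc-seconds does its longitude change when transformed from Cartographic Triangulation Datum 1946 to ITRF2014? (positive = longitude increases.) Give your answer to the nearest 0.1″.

sin φ = -0.421691, cos φ = 0.906740, sin λ = -0.835914, cos λ = 0.548861.
East component: ΔE = −sin λ·ΔX + cos λ·ΔY = −(-0.835914)(-2.3) + (0.548861)(-144.7) = -81.34 m.
1° of latitude spans 3600 × 30.92 = 111312 m; at latitude φ, 1° of longitude spans that × cos φ = 100931.0 m, so Δλ = -81.34 / 100931.0 × 3600 = -2.901″.

Δλ = -2.9″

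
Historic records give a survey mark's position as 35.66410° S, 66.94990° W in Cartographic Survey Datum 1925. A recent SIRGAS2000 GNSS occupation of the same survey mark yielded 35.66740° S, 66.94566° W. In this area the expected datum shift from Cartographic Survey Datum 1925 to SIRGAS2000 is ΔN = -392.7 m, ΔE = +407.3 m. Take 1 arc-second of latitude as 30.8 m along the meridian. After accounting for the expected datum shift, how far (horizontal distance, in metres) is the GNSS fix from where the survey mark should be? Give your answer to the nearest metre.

37 m

Observed coordinate differences: Δφ = -0.00330°, Δλ = +0.00424°.
Converting to metres (1° lat = 110880 m, cos φ = 0.812449): observed ΔN = -365.9 m, observed ΔE = 382.0 m.
Subtracting the expected shift leaves a residual of -365.9 − (-392.7) = 26.8 m north and 382.0 − (407.3) = -25.3 m east.
Residual distance = √(26.8² + (-25.3)²) = 36.9 m.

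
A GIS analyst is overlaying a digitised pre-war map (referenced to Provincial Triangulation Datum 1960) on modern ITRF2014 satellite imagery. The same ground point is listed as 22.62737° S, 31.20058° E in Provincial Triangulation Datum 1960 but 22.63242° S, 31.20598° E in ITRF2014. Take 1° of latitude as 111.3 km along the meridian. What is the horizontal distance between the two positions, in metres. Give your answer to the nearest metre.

Δφ = -22.63242° − -22.62737° = -0.00505°; Δλ = 31.20598° − 31.20058° = +0.00540°.
ΔN = Δφ × 111300 = -562.1 m; ΔE = Δλ × 111300 × cos(-22.62737°) = +0.00540 × 111300 × 0.923027 = 554.8 m.
Distance = √(ΔE² + ΔN²) = √(554.8² + (-562.1)²) = 789.7 m.

790 m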